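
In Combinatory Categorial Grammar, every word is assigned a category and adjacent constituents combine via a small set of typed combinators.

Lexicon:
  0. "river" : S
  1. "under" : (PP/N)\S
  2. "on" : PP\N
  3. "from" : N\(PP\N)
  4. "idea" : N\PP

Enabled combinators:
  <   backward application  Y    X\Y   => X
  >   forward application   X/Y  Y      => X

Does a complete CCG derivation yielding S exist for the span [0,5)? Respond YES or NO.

NO

S (PP/N)\S PP\N N\(PP\N) N\PP
CKY chart[0,5] = {N}; S ∉ chart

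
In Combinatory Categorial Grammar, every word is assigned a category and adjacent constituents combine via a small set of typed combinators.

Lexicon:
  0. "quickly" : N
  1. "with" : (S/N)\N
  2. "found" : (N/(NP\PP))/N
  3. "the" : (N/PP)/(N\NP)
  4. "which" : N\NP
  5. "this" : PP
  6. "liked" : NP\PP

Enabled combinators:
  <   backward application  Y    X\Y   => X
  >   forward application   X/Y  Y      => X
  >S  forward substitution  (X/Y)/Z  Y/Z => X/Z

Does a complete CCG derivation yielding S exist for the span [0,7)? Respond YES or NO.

YES

[0,7] S   >
  [0,2] S/N   <
    [0,1] "quickly" : N
    [1,2] "with" : (S/N)\N
  [2,7] N   >
    [2,6] N/(NP\PP)   >
      [2,3] "found" : (N/(NP\PP))/N
      [3,6] N   >
        [3,5] N/PP   >
          [3,4] "the" : (N/PP)/(N\NP)
          [4,5] "which" : N\NP
        [5,6] "this" : PP
    [6,7] "liked" : NP\PP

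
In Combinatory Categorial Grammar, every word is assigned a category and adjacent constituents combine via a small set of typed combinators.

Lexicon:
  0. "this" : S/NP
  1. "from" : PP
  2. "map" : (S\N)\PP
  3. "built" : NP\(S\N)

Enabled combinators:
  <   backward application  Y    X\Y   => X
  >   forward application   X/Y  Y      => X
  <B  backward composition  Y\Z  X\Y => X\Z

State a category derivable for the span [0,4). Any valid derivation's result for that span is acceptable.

[0,4] S   >
  [0,1] "this" : S/NP
  [1,4] NP   <
    [1,2] "from" : PP
    [2,4] NP\PP   <B
      [2,3] "map" : (S\N)\PP
      [3,4] "built" : NP\(S\N)

S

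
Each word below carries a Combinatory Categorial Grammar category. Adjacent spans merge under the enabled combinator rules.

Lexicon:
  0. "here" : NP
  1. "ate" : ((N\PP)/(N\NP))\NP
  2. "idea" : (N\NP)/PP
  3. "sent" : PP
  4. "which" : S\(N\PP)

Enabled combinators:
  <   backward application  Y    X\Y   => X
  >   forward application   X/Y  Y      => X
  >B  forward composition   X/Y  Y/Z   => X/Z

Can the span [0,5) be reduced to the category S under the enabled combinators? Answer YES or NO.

[0,5] S   <
  [0,4] N\PP   >
    [0,2] (N\PP)/(N\NP)   <
      [0,1] "here" : NP
      [1,2] "ate" : ((N\PP)/(N\NP))\NP
    [2,4] N\NP   >
      [2,3] "idea" : (N\NP)/PP
      [3,4] "sent" : PP
  [4,5] "which" : S\(N\PP)

YES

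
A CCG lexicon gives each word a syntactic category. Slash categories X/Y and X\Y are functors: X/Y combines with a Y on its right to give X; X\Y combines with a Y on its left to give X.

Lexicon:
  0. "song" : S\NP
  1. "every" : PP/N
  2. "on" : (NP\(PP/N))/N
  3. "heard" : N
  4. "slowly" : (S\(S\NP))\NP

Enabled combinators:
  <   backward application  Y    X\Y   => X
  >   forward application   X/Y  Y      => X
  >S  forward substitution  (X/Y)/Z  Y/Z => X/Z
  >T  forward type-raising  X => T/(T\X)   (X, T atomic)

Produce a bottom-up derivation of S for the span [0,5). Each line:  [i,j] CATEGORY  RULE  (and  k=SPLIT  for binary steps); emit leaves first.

[0,1] S\NP  lex  "song"
[1,2] PP/N  lex  "every"
[2,3] (NP\(PP/N))/N  lex  "on"
[3,4] N  lex  "heard"
[2,4] NP\(PP/N)  >  k=3
[1,4] NP  <  k=2
[4,5] (S\(S\NP))\NP  lex  "slowly"
[1,5] S\(S\NP)  <  k=4
[0,5] S  <  k=1

[0,5] S   <
  [0,1] "song" : S\NP
  [1,5] S\(S\NP)   <
    [1,4] NP   <
      [1,2] "every" : PP/N
      [2,4] NP\(PP/N)   >
        [2,3] "on" : (NP\(PP/N))/N
        [3,4] "heard" : N
    [4,5] "slowly" : (S\(S\NP))\NP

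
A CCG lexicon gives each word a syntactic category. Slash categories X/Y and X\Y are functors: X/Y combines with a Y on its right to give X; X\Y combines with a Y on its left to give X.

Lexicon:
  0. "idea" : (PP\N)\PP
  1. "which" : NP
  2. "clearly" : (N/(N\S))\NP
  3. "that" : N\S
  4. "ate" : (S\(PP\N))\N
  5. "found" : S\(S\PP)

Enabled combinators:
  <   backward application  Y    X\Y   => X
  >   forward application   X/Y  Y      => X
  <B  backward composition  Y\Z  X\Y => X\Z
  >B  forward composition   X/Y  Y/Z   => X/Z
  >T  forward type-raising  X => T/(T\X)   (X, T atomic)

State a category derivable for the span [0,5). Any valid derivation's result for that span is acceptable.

S\PP

[0,6] S   <
  [0,5] S\PP   <B
    [0,1] "idea" : (PP\N)\PP
    [1,5] S\(PP\N)   <
      [1,4] N   >
        [1,3] N/(N\S)   <
          [1,2] "which" : NP
          [2,3] "clearly" : (N/(N\S))\NP
        [3,4] "that" : N\S
      [4,5] "ate" : (S\(PP\N))\N
  [5,6] "found" : S\(S\PP)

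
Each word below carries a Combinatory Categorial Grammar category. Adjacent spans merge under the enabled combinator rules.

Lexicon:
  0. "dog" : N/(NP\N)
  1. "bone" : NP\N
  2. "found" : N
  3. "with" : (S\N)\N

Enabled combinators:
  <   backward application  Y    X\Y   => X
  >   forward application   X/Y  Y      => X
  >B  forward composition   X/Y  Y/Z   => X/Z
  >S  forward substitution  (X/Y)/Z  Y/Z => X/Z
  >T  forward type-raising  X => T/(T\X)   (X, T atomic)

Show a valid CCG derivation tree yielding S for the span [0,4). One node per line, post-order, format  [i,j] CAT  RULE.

[0,4] S   <
  [0,2] N   >
    [0,1] "dog" : N/(NP\N)
    [1,2] "bone" : NP\N
  [2,4] S\N   <
    [2,3] "found" : N
    [3,4] "with" : (S\N)\N

[0,1] N/(NP\N)  lex  "dog"
[1,2] NP\N  lex  "bone"
[0,2] N  >  k=1
[2,3] N  lex  "found"
[3,4] (S\N)\N  lex  "with"
[2,4] S\N  <  k=3
[0,4] S  <  k=2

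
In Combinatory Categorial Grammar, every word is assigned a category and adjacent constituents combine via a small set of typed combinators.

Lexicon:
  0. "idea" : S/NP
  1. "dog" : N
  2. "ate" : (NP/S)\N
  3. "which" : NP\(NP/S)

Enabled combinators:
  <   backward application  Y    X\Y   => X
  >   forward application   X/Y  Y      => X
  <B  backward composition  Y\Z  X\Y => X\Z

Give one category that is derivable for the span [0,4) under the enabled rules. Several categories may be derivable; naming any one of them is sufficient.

[0,4] S   >
  [0,1] "idea" : S/NP
  [1,4] NP   <
    [1,3] NP/S   <
      [1,2] "dog" : N
      [2,3] "ate" : (NP/S)\N
    [3,4] "which" : NP\(NP/S)

S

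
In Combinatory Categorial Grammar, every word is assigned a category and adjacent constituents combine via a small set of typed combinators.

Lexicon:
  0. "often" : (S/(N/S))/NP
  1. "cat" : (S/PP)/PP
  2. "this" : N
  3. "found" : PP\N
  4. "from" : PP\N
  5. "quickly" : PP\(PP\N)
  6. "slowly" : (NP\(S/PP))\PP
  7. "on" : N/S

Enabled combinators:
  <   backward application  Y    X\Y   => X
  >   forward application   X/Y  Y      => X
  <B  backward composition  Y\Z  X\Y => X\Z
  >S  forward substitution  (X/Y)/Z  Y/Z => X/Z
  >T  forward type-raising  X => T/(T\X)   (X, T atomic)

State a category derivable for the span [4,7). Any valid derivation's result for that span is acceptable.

[0,8] S   >
  [0,7] S/(N/S)   >
    [0,1] "often" : (S/(N/S))/NP
    [1,7] NP   <
      [1,4] S/PP   >
        [1,2] "cat" : (S/PP)/PP
        [2,4] PP   >
          [2,3] PP/(PP\N)   >T
            [2,3] "this" : N
          [3,4] "found" : PP\N
      [4,7] NP\(S/PP)   <
        [4,6] PP   <
          [4,5] "from" : PP\N
          [5,6] "quickly" : PP\(PP\N)
        [6,7] "slowly" : (NP\(S/PP))\PP
  [7,8] "on" : N/S

NP\(S/PP)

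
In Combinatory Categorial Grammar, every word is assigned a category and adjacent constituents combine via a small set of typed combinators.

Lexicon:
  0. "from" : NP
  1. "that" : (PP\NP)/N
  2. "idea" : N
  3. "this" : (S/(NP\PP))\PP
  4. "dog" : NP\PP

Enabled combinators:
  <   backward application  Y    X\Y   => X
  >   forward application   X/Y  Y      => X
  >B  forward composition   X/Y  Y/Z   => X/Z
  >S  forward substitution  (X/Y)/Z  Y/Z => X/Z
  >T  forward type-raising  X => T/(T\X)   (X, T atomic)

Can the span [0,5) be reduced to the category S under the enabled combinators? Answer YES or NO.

[0,5] S   >
  [0,4] S/(NP\PP)   <
    [0,3] PP   <
      [0,1] "from" : NP
      [1,3] PP\NP   >
        [1,2] "that" : (PP\NP)/N
        [2,3] "idea" : N
    [3,4] "this" : (S/(NP\PP))\PP
  [4,5] "dog" : NP\PP

YES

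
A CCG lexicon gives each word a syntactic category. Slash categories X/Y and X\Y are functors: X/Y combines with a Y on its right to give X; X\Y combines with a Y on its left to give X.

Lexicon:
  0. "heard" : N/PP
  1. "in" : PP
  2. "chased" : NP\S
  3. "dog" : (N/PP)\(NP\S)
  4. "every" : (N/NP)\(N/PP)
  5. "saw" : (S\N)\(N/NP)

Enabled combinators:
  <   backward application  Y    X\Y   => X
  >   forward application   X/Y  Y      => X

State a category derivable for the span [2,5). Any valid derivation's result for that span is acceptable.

[0,6] S   <
  [0,2] N   >
    [0,1] "heard" : N/PP
    [1,2] "in" : PP
  [2,6] S\N   <
    [2,5] N/NP   <
      [2,4] N/PP   <
        [2,3] "chased" : NP\S
        [3,4] "dog" : (N/PP)\(NP\S)
      [4,5] "every" : (N/NP)\(N/PP)
    [5,6] "saw" : (S\N)\(N/NP)

N/NP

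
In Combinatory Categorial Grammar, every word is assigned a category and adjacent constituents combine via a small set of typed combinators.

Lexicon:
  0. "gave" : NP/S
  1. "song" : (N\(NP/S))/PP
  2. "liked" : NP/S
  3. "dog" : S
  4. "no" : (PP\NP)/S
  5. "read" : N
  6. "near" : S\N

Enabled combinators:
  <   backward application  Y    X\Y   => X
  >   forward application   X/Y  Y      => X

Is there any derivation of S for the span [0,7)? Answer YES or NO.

NP/S (N\(NP/S))/PP NP/S S (PP\NP)/S N S\N
CKY chart[0,7] = {N}; S ∉ chart

NO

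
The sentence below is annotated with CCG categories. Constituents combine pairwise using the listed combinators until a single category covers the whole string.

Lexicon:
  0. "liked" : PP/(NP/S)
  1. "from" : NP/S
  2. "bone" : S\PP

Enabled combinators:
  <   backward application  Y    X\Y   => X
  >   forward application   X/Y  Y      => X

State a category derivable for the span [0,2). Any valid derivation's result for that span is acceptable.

[0,3] S   <
  [0,2] PP   >
    [0,1] "liked" : PP/(NP/S)
    [1,2] "from" : NP/S
  [2,3] "bone" : S\PP

PP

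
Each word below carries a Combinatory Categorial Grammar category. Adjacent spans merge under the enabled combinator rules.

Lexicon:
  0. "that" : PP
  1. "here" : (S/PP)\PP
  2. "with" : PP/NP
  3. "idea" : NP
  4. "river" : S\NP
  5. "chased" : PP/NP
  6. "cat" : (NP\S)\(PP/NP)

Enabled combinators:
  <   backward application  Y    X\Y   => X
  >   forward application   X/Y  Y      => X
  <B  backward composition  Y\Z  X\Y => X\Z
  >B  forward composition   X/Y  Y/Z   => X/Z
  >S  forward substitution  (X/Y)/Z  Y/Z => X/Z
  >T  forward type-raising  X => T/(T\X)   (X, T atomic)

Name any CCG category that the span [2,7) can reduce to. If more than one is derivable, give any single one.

[0,7] S   >
  [0,2] S/PP   <
    [0,1] "that" : PP
    [1,2] "here" : (S/PP)\PP
  [2,7] PP   >
    [2,3] "with" : PP/NP
    [3,7] NP   <
      [3,5] S   >
        [3,4] S/(S\NP)   >T
          [3,4] "idea" : NP
        [4,5] "river" : S\NP
      [5,7] NP\S   <
        [5,6] "chased" : PP/NP
        [6,7] "cat" : (NP\S)\(PP/NP)

PP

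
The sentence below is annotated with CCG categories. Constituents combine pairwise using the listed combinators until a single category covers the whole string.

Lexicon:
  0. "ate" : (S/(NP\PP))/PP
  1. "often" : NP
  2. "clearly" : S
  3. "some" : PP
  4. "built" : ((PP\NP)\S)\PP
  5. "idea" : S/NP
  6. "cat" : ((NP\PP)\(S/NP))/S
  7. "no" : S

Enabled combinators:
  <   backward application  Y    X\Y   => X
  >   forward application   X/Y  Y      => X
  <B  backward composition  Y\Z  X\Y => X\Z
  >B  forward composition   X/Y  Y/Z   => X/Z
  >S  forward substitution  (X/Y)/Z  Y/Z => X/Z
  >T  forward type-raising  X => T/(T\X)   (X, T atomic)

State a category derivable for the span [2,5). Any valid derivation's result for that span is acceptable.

PP\NP

[0,8] S   >
  [0,5] S/(NP\PP)   >
    [0,1] "ate" : (S/(NP\PP))/PP
    [1,5] PP   <
      [1,2] "often" : NP
      [2,5] PP\NP   <
        [2,3] "clearly" : S
        [3,5] (PP\NP)\S   <
          [3,4] "some" : PP
          [4,5] "built" : ((PP\NP)\S)\PP
  [5,8] NP\PP   <
    [5,6] "idea" : S/NP
    [6,8] (NP\PP)\(S/NP)   >
      [6,7] "cat" : ((NP\PP)\(S/NP))/S
      [7,8] "no" : S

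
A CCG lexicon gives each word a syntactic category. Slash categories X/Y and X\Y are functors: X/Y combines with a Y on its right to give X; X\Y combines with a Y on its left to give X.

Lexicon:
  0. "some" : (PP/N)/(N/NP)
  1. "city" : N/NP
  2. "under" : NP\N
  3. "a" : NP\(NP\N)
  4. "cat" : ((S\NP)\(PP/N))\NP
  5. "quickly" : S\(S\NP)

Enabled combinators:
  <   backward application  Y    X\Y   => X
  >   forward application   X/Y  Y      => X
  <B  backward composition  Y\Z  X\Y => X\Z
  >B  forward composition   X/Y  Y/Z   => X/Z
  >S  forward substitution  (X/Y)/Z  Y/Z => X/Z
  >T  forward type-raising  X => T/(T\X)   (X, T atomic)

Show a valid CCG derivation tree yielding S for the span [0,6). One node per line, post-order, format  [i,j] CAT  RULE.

[0,1] (PP/N)/(N/NP)  lex  "some"
[1,2] N/NP  lex  "city"
[0,2] PP/N  >  k=1
[2,3] NP\N  lex  "under"
[3,4] NP\(NP\N)  lex  "a"
[2,4] NP  <  k=3
[4,5] ((S\NP)\(PP/N))\NP  lex  "cat"
[2,5] (S\NP)\(PP/N)  <  k=4
[0,5] S\NP  <  k=2
[5,6] S\(S\NP)  lex  "quickly"
[0,6] S  <  k=5

[0,6] S   <
  [0,5] S\NP   <
    [0,2] PP/N   >
      [0,1] "some" : (PP/N)/(N/NP)
      [1,2] "city" : N/NP
    [2,5] (S\NP)\(PP/N)   <
      [2,4] NP   <
        [2,3] "under" : NP\N
        [3,4] "a" : NP\(NP\N)
      [4,5] "cat" : ((S\NP)\(PP/N))\NP
  [5,6] "quickly" : S\(S\NP)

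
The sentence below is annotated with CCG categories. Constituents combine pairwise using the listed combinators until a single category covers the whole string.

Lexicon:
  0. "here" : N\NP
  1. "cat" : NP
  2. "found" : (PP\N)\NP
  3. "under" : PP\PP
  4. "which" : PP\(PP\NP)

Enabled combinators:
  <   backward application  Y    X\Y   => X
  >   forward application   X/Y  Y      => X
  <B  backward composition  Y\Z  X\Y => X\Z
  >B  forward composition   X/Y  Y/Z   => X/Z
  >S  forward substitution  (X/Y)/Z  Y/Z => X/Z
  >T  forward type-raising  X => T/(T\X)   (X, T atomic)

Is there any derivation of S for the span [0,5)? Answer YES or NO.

N\NP NP (PP\N)\NP PP\PP PP\(PP\NP)
CKY chart[0,5] = {N/(N\PP), NP/(NP\PP), PP, PP/(PP\PP), S/(S\PP)}; S ∉ chart

NO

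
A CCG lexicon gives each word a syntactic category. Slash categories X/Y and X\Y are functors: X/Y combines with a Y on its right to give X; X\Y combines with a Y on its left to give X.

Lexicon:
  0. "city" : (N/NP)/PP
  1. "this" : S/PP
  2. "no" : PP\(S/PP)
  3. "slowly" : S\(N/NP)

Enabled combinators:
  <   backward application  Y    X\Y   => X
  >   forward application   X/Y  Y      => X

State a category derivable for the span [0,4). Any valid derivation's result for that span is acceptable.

[0,4] S   <
  [0,3] N/NP   >
    [0,1] "city" : (N/NP)/PP
    [1,3] PP   <
      [1,2] "this" : S/PP
      [2,3] "no" : PP\(S/PP)
  [3,4] "slowly" : S\(N/NP)

S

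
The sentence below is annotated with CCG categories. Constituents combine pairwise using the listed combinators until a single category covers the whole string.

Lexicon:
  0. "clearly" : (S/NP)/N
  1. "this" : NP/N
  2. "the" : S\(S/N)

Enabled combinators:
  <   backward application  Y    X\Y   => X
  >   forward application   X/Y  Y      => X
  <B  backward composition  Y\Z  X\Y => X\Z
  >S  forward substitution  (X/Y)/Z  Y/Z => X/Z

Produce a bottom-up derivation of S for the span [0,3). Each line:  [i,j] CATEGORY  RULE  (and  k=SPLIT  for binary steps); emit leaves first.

[0,3] S   <
  [0,2] S/N   >S
    [0,1] "clearly" : (S/NP)/N
    [1,2] "this" : NP/N
  [2,3] "the" : S\(S/N)

[0,1] (S/NP)/N  lex  "clearly"
[1,2] NP/N  lex  "this"
[0,2] S/N  >S  k=1
[2,3] S\(S/N)  lex  "the"
[0,3] S  <  k=2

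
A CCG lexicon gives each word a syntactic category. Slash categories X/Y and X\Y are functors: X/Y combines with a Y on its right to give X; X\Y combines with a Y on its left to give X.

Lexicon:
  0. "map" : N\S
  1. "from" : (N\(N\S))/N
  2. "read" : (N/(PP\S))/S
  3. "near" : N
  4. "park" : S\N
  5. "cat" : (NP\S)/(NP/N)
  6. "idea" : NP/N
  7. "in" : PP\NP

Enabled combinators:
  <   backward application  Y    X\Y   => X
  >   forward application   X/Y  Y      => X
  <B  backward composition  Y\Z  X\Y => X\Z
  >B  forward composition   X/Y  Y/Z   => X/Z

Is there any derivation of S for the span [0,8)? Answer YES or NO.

N\S (N\(N\S))/N (N/(PP\S))/S N S\N (NP\S)/(NP/N) NP/N PP\NP
CKY chart[0,8] = {N}; S ∉ chart

NO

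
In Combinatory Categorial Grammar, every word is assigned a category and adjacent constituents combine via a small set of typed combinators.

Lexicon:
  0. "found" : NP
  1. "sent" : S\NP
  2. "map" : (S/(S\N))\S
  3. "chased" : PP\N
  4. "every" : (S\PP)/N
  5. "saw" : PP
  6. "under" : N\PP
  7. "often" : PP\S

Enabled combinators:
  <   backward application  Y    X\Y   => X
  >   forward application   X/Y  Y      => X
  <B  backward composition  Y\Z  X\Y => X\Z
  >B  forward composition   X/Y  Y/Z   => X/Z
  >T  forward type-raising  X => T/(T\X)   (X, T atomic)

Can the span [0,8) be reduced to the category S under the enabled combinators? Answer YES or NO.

NP S\NP (S/(S\N))\S PP\N (S\PP)/N PP N\PP PP\S
CKY chart[0,8] = {N/(N\PP), NP/(NP\PP), PP, PP/(PP\PP), S/(S\PP)}; S ∉ chart

NO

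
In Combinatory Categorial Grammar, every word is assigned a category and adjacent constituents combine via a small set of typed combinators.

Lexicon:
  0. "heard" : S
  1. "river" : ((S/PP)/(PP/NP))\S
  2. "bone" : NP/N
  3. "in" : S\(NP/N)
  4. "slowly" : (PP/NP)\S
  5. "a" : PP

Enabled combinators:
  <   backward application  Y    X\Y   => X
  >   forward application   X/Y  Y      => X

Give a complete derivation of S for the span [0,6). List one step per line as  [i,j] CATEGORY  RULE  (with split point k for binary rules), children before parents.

[0,1] S  lex  "heard"
[1,2] ((S/PP)/(PP/NP))\S  lex  "river"
[0,2] (S/PP)/(PP/NP)  <  k=1
[2,3] NP/N  lex  "bone"
[3,4] S\(NP/N)  lex  "in"
[2,4] S  <  k=3
[4,5] (PP/NP)\S  lex  "slowly"
[2,5] PP/NP  <  k=4
[0,5] S/PP  >  k=2
[5,6] PP  lex  "a"
[0,6] S  >  k=5

[0,6] S   >
  [0,5] S/PP   >
    [0,2] (S/PP)/(PP/NP)   <
      [0,1] "heard" : S
      [1,2] "river" : ((S/PP)/(PP/NP))\S
    [2,5] PP/NP   <
      [2,4] S   <
        [2,3] "bone" : NP/N
        [3,4] "in" : S\(NP/N)
      [4,5] "slowly" : (PP/NP)\S
  [5,6] "a" : PP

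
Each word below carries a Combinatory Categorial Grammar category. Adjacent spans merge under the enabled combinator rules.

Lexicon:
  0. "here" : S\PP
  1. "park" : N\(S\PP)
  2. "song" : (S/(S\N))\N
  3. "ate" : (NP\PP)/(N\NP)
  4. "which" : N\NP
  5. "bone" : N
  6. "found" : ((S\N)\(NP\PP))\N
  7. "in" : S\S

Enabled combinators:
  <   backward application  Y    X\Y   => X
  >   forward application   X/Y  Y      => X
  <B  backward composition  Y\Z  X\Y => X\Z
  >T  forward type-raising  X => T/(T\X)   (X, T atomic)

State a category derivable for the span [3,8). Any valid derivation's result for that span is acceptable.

S\N

[0,8] S   >
  [0,3] S/(S\N)   <
    [0,2] N   <
      [0,1] "here" : S\PP
      [1,2] "park" : N\(S\PP)
    [2,3] "song" : (S/(S\N))\N
  [3,8] S\N   <B
    [3,7] S\N   <
      [3,5] NP\PP   >
        [3,4] "ate" : (NP\PP)/(N\NP)
        [4,5] "which" : N\NP
      [5,7] (S\N)\(NP\PP)   <
        [5,6] "bone" : N
        [6,7] "found" : ((S\N)\(NP\PP))\N
    [7,8] "in" : S\S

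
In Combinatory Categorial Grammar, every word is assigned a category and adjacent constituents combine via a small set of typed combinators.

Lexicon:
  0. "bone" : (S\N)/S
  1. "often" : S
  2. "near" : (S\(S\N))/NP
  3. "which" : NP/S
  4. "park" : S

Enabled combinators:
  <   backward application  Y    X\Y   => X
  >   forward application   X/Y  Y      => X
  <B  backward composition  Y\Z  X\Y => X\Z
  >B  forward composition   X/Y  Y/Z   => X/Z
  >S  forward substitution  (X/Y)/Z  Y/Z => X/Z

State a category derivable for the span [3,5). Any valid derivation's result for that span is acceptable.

[0,5] S   <
  [0,2] S\N   >
    [0,1] "bone" : (S\N)/S
    [1,2] "often" : S
  [2,5] S\(S\N)   >
    [2,3] "near" : (S\(S\N))/NP
    [3,5] NP   >
      [3,4] "which" : NP/S
      [4,5] "park" : S

NP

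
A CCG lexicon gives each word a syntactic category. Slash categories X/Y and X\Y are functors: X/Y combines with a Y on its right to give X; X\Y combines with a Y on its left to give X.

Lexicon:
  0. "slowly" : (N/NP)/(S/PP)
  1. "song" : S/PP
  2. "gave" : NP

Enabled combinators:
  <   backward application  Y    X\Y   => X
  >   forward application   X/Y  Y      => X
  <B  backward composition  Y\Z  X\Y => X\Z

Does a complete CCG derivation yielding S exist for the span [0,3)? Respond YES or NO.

(N/NP)/(S/PP) S/PP NP
CKY chart[0,3] = {N}; S ∉ chart

NO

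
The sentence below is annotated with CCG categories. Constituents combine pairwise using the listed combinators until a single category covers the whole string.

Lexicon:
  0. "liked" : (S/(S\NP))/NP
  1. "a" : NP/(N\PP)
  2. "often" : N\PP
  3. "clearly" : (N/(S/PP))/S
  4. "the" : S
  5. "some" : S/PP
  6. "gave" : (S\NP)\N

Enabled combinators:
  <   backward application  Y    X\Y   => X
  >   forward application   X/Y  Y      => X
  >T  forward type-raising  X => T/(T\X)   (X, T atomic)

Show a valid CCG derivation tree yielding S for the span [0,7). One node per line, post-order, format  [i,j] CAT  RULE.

[0,7] S   >
  [0,3] S/(S\NP)   >
    [0,1] "liked" : (S/(S\NP))/NP
    [1,3] NP   >
      [1,2] "a" : NP/(N\PP)
      [2,3] "often" : N\PP
  [3,7] S\NP   <
    [3,6] N   >
      [3,5] N/(S/PP)   >
        [3,4] "clearly" : (N/(S/PP))/S
        [4,5] "the" : S
      [5,6] "some" : S/PP
    [6,7] "gave" : (S\NP)\N

[0,1] (S/(S\NP))/NP  lex  "liked"
[1,2] NP/(N\PP)  lex  "a"
[2,3] N\PP  lex  "often"
[1,3] NP  >  k=2
[0,3] S/(S\NP)  >  k=1
[3,4] (N/(S/PP))/S  lex  "clearly"
[4,5] S  lex  "the"
[3,5] N/(S/PP)  >  k=4
[5,6] S/PP  lex  "some"
[3,6] N  >  k=5
[6,7] (S\NP)\N  lex  "gave"
[3,7] S\NP  <  k=6
[0,7] S  >  k=3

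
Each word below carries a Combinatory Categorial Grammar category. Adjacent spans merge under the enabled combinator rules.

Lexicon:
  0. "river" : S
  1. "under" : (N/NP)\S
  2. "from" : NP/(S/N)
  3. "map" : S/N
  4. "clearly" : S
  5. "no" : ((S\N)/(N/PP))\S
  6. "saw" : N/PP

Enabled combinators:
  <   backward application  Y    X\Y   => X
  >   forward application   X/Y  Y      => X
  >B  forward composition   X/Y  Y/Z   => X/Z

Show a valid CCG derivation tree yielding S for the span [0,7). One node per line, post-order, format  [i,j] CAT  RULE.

[0,1] S  lex  "river"
[1,2] (N/NP)\S  lex  "under"
[0,2] N/NP  <  k=1
[2,3] NP/(S/N)  lex  "from"
[3,4] S/N  lex  "map"
[2,4] NP  >  k=3
[0,4] N  >  k=2
[4,5] S  lex  "clearly"
[5,6] ((S\N)/(N/PP))\S  lex  "no"
[4,6] (S\N)/(N/PP)  <  k=5
[6,7] N/PP  lex  "saw"
[4,7] S\N  >  k=6
[0,7] S  <  k=4

[0,7] S   <
  [0,4] N   >
    [0,2] N/NP   <
      [0,1] "river" : S
      [1,2] "under" : (N/NP)\S
    [2,4] NP   >
      [2,3] "from" : NP/(S/N)
      [3,4] "map" : S/N
  [4,7] S\N   >
    [4,6] (S\N)/(N/PP)   <
      [4,5] "clearly" : S
      [5,6] "no" : ((S\N)/(N/PP))\S
    [6,7] "saw" : N/PP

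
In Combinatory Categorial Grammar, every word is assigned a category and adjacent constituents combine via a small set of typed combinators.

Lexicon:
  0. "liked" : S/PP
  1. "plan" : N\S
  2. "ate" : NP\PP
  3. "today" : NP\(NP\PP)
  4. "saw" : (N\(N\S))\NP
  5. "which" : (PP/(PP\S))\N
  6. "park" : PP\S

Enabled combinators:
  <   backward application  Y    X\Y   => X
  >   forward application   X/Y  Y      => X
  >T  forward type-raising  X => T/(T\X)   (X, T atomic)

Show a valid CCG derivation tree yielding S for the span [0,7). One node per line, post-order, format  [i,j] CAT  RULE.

[0,1] S/PP  lex  "liked"
[1,2] N\S  lex  "plan"
[2,3] NP\PP  lex  "ate"
[3,4] NP\(NP\PP)  lex  "today"
[2,4] NP  <  k=3
[4,5] (N\(N\S))\NP  lex  "saw"
[2,5] N\(N\S)  <  k=4
[1,5] N  <  k=2
[5,6] (PP/(PP\S))\N  lex  "which"
[1,6] PP/(PP\S)  <  k=5
[6,7] PP\S  lex  "park"
[1,7] PP  >  k=6
[0,7] S  >  k=1

[0,7] S   >
  [0,1] "liked" : S/PP
  [1,7] PP   >
    [1,6] PP/(PP\S)   <
      [1,5] N   <
        [1,2] "plan" : N\S
        [2,5] N\(N\S)   <
          [2,4] NP   <
            [2,3] "ate" : NP\PP
            [3,4] "today" : NP\(NP\PP)
          [4,5] "saw" : (N\(N\S))\NP
      [5,6] "which" : (PP/(PP\S))\N
    [6,7] "park" : PP\S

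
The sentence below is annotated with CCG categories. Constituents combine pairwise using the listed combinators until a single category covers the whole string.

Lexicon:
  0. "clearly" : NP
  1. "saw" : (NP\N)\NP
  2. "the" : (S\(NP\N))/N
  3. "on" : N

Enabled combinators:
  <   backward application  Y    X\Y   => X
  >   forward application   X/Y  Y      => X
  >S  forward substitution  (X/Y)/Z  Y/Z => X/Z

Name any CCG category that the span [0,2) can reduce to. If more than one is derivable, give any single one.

[0,4] S   <
  [0,2] NP\N   <
    [0,1] "clearly" : NP
    [1,2] "saw" : (NP\N)\NP
  [2,4] S\(NP\N)   >
    [2,3] "the" : (S\(NP\N))/N
    [3,4] "on" : N

NP\N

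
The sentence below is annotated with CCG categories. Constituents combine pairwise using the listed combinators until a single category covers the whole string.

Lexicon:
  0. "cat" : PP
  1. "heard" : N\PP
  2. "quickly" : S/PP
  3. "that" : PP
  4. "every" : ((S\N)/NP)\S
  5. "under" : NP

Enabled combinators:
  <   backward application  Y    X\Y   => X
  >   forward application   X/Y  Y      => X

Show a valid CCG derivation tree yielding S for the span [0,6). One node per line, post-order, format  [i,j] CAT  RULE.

[0,6] S   <
  [0,2] N   <
    [0,1] "cat" : PP
    [1,2] "heard" : N\PP
  [2,6] S\N   >
    [2,5] (S\N)/NP   <
      [2,4] S   >
        [2,3] "quickly" : S/PP
        [3,4] "that" : PP
      [4,5] "every" : ((S\N)/NP)\S
    [5,6] "under" : NP

[0,1] PP  lex  "cat"
[1,2] N\PP  lex  "heard"
[0,2] N  <  k=1
[2,3] S/PP  lex  "quickly"
[3,4] PP  lex  "that"
[2,4] S  >  k=3
[4,5] ((S\N)/NP)\S  lex  "every"
[2,5] (S\N)/NP  <  k=4
[5,6] NP  lex  "under"
[2,6] S\N  >  k=5
[0,6] S  <  k=2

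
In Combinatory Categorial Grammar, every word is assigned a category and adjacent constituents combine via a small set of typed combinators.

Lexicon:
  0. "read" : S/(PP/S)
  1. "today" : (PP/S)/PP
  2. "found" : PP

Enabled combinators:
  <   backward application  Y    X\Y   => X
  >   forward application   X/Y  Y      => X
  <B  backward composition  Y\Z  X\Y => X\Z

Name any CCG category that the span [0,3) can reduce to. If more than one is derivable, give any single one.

[0,3] S   >
  [0,1] "read" : S/(PP/S)
  [1,3] PP/S   >
    [1,2] "today" : (PP/S)/PP
    [2,3] "found" : PP

S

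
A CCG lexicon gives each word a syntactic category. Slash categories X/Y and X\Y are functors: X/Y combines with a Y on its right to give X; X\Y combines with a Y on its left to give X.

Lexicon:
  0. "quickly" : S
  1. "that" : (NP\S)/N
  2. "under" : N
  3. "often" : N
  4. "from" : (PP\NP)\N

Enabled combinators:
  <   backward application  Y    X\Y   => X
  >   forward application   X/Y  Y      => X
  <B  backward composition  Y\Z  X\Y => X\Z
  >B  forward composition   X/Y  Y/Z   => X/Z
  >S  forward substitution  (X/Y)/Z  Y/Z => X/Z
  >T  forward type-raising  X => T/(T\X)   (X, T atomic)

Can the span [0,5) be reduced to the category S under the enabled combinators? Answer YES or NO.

NO

S (NP\S)/N N N (PP\NP)\N
CKY chart[0,5] = {N/(N\PP), NP/(NP\PP), PP, PP/(PP\PP), S/(S\PP)}; S ∉ chart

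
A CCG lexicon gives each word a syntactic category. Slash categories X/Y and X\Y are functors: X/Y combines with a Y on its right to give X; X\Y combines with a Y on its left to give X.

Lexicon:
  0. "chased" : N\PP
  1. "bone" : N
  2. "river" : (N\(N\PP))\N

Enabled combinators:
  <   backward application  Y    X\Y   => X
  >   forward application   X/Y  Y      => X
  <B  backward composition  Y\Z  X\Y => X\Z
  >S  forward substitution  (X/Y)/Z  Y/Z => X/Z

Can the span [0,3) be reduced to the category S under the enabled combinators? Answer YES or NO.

NO

N\PP N (N\(N\PP))\N
CKY chart[0,3] = {N}; S ∉ chart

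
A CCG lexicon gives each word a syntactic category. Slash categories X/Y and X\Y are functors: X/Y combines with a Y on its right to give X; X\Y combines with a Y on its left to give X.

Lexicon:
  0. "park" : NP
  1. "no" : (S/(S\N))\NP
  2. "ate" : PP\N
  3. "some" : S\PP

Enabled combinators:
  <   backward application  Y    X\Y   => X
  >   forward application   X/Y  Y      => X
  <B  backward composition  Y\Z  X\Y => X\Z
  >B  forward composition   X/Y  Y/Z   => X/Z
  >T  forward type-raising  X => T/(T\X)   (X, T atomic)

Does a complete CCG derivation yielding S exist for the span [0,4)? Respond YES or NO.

YES

[0,4] S   >
  [0,2] S/(S\N)   <
    [0,1] "park" : NP
    [1,2] "no" : (S/(S\N))\NP
  [2,4] S\N   <B
    [2,3] "ate" : PP\N
    [3,4] "some" : S\PP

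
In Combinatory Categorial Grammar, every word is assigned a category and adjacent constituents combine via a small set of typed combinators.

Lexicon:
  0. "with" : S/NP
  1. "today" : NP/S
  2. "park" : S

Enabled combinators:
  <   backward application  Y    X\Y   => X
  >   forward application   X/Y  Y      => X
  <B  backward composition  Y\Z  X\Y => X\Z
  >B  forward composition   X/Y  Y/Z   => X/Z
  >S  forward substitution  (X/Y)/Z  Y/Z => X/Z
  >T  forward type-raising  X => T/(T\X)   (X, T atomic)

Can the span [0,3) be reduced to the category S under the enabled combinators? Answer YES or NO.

[0,3] S   >
  [0,1] "with" : S/NP
  [1,3] NP   >
    [1,2] "today" : NP/S
    [2,3] "park" : S

YES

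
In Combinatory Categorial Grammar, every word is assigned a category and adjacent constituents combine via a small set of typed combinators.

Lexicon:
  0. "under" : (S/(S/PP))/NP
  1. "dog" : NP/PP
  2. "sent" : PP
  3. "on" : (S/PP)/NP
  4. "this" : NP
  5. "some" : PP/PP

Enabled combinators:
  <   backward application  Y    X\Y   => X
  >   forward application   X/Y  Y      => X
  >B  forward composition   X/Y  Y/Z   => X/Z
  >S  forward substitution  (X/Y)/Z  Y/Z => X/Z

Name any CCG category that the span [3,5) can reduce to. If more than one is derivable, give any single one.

S/PP

[0,6] S   >
  [0,3] S/(S/PP)   >
    [0,1] "under" : (S/(S/PP))/NP
    [1,3] NP   >
      [1,2] "dog" : NP/PP
      [2,3] "sent" : PP
  [3,6] S/PP   >B
    [3,5] S/PP   >
      [3,4] "on" : (S/PP)/NP
      [4,5] "this" : NP
    [5,6] "some" : PP/PP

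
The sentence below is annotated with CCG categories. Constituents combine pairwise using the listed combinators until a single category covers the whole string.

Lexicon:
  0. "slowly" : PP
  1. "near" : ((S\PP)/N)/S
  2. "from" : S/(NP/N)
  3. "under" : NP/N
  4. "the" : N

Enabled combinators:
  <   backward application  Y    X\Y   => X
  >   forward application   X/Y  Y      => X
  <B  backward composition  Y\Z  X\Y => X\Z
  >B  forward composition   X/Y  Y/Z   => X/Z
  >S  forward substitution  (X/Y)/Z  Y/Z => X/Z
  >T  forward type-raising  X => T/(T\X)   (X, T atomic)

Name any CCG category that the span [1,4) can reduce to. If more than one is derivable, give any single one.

(S\PP)/N

[0,5] S   >
  [0,1] S/(S\PP)   >T
    [0,1] "slowly" : PP
  [1,5] S\PP   >
    [1,4] (S\PP)/N   >
      [1,2] "near" : ((S\PP)/N)/S
      [2,4] S   >
        [2,3] "from" : S/(NP/N)
        [3,4] "under" : NP/N
    [4,5] "the" : N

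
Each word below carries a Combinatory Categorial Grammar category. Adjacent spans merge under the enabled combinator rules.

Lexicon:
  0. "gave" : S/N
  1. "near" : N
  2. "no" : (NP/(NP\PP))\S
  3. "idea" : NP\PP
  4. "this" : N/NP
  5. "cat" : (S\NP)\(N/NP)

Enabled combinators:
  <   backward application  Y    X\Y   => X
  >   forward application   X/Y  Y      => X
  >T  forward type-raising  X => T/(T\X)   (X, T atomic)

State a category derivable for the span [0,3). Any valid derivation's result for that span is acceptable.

[0,6] S   <
  [0,4] NP   >
    [0,3] NP/(NP\PP)   <
      [0,2] S   >
        [0,1] "gave" : S/N
        [1,2] "near" : N
      [2,3] "no" : (NP/(NP\PP))\S
    [3,4] "idea" : NP\PP
  [4,6] S\NP   <
    [4,5] "this" : N/NP
    [5,6] "cat" : (S\NP)\(N/NP)

NP/(NP\PP)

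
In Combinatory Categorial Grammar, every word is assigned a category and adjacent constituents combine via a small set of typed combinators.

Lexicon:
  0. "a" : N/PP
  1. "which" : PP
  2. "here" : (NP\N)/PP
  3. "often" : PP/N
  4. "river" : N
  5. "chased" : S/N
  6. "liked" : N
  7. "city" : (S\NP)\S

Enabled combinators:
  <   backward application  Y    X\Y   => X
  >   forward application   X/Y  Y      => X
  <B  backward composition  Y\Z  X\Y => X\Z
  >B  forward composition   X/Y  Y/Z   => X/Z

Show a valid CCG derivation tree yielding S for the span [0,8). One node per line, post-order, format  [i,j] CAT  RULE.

[0,8] S   <
  [0,2] N   >
    [0,1] "a" : N/PP
    [1,2] "which" : PP
  [2,8] S\N   <B
    [2,5] NP\N   >
      [2,3] "here" : (NP\N)/PP
      [3,5] PP   >
        [3,4] "often" : PP/N
        [4,5] "river" : N
    [5,8] S\NP   <
      [5,7] S   >
        [5,6] "chased" : S/N
        [6,7] "liked" : N
      [7,8] "city" : (S\NP)\S

[0,1] N/PP  lex  "a"
[1,2] PP  lex  "which"
[0,2] N  >  k=1
[2,3] (NP\N)/PP  lex  "here"
[3,4] PP/N  lex  "often"
[4,5] N  lex  "river"
[3,5] PP  >  k=4
[2,5] NP\N  >  k=3
[5,6] S/N  lex  "chased"
[6,7] N  lex  "liked"
[5,7] S  >  k=6
[7,8] (S\NP)\S  lex  "city"
[5,8] S\NP  <  k=7
[2,8] S\N  <B  k=5
[0,8] S  <  k=2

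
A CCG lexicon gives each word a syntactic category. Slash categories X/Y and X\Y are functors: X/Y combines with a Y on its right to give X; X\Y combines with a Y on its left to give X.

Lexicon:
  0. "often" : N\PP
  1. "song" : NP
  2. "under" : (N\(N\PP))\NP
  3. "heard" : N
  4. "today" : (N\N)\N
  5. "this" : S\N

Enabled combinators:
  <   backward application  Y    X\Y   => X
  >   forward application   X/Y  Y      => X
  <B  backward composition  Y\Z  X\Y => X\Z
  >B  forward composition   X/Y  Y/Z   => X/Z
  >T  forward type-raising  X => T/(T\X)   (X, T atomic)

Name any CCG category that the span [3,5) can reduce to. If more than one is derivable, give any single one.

[0,6] S   <
  [0,3] N   <
    [0,1] "often" : N\PP
    [1,3] N\(N\PP)   <
      [1,2] "song" : NP
      [2,3] "under" : (N\(N\PP))\NP
  [3,6] S\N   <B
    [3,5] N\N   <
      [3,4] "heard" : N
      [4,5] "today" : (N\N)\N
    [5,6] "this" : S\N

N\N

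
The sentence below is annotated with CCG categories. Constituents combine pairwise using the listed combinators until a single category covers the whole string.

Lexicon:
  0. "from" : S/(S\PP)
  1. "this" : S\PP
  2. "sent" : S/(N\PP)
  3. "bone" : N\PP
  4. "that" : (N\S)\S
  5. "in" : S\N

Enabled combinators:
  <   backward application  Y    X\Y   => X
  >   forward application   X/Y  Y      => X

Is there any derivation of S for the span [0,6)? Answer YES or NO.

[0,6] S   <
  [0,5] N   <
    [0,2] S   >
      [0,1] "from" : S/(S\PP)
      [1,2] "this" : S\PP
    [2,5] N\S   <
      [2,4] S   >
        [2,3] "sent" : S/(N\PP)
        [3,4] "bone" : N\PP
      [4,5] "that" : (N\S)\S
  [5,6] "in" : S\N

YES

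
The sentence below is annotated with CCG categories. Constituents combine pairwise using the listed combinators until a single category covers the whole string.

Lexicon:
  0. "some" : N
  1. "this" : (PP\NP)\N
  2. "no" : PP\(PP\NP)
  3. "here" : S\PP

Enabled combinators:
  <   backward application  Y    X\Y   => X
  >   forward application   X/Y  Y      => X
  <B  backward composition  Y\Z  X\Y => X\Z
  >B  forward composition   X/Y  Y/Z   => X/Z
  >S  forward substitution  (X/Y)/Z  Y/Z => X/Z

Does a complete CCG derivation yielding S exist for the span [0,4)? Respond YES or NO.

YES

[0,4] S   <
  [0,3] PP   <
    [0,1] "some" : N
    [1,3] PP\N   <B
      [1,2] "this" : (PP\NP)\N
      [2,3] "no" : PP\(PP\NP)
  [3,4] "here" : S\PP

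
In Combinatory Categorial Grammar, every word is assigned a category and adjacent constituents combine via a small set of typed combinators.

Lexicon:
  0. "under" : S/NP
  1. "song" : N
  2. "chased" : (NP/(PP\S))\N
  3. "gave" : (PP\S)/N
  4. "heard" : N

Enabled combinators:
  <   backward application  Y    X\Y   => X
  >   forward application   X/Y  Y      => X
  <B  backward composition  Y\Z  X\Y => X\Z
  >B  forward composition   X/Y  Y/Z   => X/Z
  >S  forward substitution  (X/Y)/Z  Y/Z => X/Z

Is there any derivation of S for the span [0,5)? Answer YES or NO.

[0,5] S   >
  [0,1] "under" : S/NP
  [1,5] NP   >
    [1,3] NP/(PP\S)   <
      [1,2] "song" : N
      [2,3] "chased" : (NP/(PP\S))\N
    [3,5] PP\S   >
      [3,4] "gave" : (PP\S)/N
      [4,5] "heard" : N

YES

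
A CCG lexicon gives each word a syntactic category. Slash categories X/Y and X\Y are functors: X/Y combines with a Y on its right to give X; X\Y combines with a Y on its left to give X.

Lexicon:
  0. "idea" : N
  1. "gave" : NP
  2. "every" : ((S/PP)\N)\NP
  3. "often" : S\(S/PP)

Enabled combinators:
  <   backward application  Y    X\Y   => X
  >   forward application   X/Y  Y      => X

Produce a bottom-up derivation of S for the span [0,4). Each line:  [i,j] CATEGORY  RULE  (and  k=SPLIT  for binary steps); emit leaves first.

[0,1] N  lex  "idea"
[1,2] NP  lex  "gave"
[2,3] ((S/PP)\N)\NP  lex  "every"
[1,3] (S/PP)\N  <  k=2
[0,3] S/PP  <  k=1
[3,4] S\(S/PP)  lex  "often"
[0,4] S  <  k=3

[0,4] S   <
  [0,3] S/PP   <
    [0,1] "idea" : N
    [1,3] (S/PP)\N   <
      [1,2] "gave" : NP
      [2,3] "every" : ((S/PP)\N)\NP
  [3,4] "often" : S\(S/PP)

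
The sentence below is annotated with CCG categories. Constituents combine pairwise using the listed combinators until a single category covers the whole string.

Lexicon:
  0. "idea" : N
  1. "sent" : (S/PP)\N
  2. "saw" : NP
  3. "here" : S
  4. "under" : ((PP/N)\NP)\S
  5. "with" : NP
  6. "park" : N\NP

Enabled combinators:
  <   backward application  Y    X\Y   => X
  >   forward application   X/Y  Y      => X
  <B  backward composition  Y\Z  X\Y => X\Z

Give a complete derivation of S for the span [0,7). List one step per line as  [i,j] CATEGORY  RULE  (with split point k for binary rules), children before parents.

[0,1] N  lex  "idea"
[1,2] (S/PP)\N  lex  "sent"
[0,2] S/PP  <  k=1
[2,3] NP  lex  "saw"
[3,4] S  lex  "here"
[4,5] ((PP/N)\NP)\S  lex  "under"
[3,5] (PP/N)\NP  <  k=4
[2,5] PP/N  <  k=3
[5,6] NP  lex  "with"
[6,7] N\NP  lex  "park"
[5,7] N  <  k=6
[2,7] PP  >  k=5
[0,7] S  >  k=2

[0,7] S   >
  [0,2] S/PP   <
    [0,1] "idea" : N
    [1,2] "sent" : (S/PP)\N
  [2,7] PP   >
    [2,5] PP/N   <
      [2,3] "saw" : NP
      [3,5] (PP/N)\NP   <
        [3,4] "here" : S
        [4,5] "under" : ((PP/N)\NP)\S
    [5,7] N   <
      [5,6] "with" : NP
      [6,7] "park" : N\NP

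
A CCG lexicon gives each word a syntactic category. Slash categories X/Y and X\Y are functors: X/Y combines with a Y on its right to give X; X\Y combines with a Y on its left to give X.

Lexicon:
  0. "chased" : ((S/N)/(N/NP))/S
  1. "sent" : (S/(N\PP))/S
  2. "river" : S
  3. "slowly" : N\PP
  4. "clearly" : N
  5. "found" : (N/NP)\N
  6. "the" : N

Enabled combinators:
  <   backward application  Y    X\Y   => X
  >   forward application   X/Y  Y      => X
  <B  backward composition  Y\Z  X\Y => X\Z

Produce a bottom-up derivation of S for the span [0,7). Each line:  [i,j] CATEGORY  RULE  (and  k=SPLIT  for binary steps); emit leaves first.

[0,7] S   >
  [0,6] S/N   >
    [0,4] (S/N)/(N/NP)   >
      [0,1] "chased" : ((S/N)/(N/NP))/S
      [1,4] S   >
        [1,3] S/(N\PP)   >
          [1,2] "sent" : (S/(N\PP))/S
          [2,3] "river" : S
        [3,4] "slowly" : N\PP
    [4,6] N/NP   <
      [4,5] "clearly" : N
      [5,6] "found" : (N/NP)\N
  [6,7] "the" : N

[0,1] ((S/N)/(N/NP))/S  lex  "chased"
[1,2] (S/(N\PP))/S  lex  "sent"
[2,3] S  lex  "river"
[1,3] S/(N\PP)  >  k=2
[3,4] N\PP  lex  "slowly"
[1,4] S  >  k=3
[0,4] (S/N)/(N/NP)  >  k=1
[4,5] N  lex  "clearly"
[5,6] (N/NP)\N  lex  "found"
[4,6] N/NP  <  k=5
[0,6] S/N  >  k=4
[6,7] N  lex  "the"
[0,7] S  >  k=6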